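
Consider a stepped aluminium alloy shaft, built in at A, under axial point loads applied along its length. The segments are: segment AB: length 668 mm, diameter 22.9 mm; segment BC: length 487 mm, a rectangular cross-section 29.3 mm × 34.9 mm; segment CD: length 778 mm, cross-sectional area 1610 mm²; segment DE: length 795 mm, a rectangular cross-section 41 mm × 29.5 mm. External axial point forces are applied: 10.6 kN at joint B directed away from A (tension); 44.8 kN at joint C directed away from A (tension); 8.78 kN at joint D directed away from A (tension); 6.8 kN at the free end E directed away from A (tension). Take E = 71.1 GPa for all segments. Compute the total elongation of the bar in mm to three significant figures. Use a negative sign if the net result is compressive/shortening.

2.19 mm

Internal axial forces (sectioning from the free end, tension +): N_DE = 6.8 kN, N_CD = 15.58 kN, N_BC = 60.38 kN, N_AB = 70.98 kN.
A_AB = 411.9 mm².
A_BC = 1023 mm².
A_DE = 1210 mm².
δ_AB = 70980·668/(411.9·71100) = 1.619 mm
δ_BC = 60380·487/(1023·71100) = 0.4044 mm
δ_CD = 15580·778/(1610·71100) = 0.1059 mm
δ_DE = 6800·795/(1210·71100) = 0.06286 mm
δ = Σδ_i = 2.192 mm.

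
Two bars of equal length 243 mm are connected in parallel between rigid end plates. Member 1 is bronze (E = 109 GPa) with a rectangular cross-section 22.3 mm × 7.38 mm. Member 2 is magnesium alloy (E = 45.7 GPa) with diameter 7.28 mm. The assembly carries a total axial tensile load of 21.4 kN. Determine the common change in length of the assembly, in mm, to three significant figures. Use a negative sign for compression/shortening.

0.262 mm

A_1 = 164.6 mm².
A_2 = 41.62 mm².
Equal strain + equilibrium ⇒ each member carries load in proportion to AE: A₁E₁ = 17940000 N, A₂E₂ = 1902000 N, ΣAE = 19840000 N.
δ = PL/ΣAE = 21400·243/19840000 = 0.2621 mm.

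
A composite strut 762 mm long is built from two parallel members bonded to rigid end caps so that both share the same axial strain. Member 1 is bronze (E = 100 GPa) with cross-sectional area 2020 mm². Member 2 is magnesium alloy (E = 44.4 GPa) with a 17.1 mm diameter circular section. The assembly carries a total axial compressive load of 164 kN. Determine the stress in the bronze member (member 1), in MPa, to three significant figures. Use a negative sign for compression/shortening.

-77.3 MPa

A_2 = 229.7 mm².
Equal strain + equilibrium ⇒ each member carries load in proportion to AE: A₁E₁ = 202000000 N, A₂E₂ = 10200000 N, ΣAE = 212200000 N.
σ₁ = P·E₁/ΣAE = -164000·100000/212200000 = -77.29 MPa.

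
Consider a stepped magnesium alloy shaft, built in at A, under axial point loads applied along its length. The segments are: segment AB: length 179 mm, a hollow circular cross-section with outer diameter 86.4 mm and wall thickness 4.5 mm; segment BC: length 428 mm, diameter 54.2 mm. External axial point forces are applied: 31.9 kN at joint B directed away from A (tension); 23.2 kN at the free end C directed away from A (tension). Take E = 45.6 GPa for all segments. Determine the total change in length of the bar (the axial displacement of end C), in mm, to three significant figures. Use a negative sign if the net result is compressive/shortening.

0.281 mm

Internal axial forces (sectioning from the free end, tension +): N_BC = 23.2 kN, N_AB = 55.1 kN.
A_AB = 1158 mm².
A_BC = 2307 mm².
δ_AB = 55100·179/(1158·45600) = 0.1868 mm
δ_BC = 23200·428/(2307·45600) = 0.09438 mm
δ = Σδ_i = 0.2812 mm.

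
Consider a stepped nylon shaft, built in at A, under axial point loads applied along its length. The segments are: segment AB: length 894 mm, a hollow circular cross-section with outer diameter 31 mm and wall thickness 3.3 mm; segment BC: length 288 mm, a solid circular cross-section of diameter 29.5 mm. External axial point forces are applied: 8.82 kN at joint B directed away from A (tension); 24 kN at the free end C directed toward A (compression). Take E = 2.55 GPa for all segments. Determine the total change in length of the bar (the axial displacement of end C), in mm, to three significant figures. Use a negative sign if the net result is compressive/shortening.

-22.5 mm

Internal axial forces (sectioning from the free end, tension +): N_BC = -24 kN, N_AB = -15.18 kN.
A_AB = 287.2 mm².
A_BC = 683.5 mm².
δ_AB = -15180·894/(287.2·2550) = -18.53 mm
δ_BC = -24000·288/(683.5·2550) = -3.966 mm
δ = Σδ_i = -22.5 mm.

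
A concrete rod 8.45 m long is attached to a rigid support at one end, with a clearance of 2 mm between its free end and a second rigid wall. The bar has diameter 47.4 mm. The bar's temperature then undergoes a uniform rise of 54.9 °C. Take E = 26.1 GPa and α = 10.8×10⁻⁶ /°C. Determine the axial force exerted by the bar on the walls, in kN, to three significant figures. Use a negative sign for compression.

-16.4 kN

Free thermal expansion αLΔT = 10.8e-6 · 8450 · 54.9 = 5.01 mm.
The walls engage after the gap closes; constrained expansion = 5.01 − 2 = 3.01 mm.
The walls impose strain ε = −(3.01)/8450 = -3.5623e-04; σ = Eε = 26100 · -3.5623e-04 = -9.298 MPa.
Wall reaction R = σ·A = -9.298·1765 = -16410 N = -16.41 kN.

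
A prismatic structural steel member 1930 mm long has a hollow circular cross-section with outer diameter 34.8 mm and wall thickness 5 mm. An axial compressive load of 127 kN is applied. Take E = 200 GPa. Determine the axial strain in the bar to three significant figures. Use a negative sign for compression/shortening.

A = 468.1 mm².
σ = N/A = -271.3 MPa; ε = σ/E = -271.3/200000 = -1.357e-03.

-0.00136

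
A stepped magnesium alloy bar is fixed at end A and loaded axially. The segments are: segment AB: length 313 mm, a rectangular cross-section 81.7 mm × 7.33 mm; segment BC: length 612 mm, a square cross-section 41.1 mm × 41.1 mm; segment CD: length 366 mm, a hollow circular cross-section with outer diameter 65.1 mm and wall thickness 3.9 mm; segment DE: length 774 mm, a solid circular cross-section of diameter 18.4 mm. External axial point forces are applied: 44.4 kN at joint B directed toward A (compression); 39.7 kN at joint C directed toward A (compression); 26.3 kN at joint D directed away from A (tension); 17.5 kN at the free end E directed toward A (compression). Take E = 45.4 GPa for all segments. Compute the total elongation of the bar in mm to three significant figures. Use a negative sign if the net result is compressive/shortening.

-2.14 mm

Internal axial forces (sectioning from the free end, tension +): N_DE = -17.5 kN, N_CD = 8.8 kN, N_BC = -30.9 kN, N_AB = -75.3 kN.
A_AB = 598.9 mm².
A_BC = 1689 mm².
A_CD = 749.8 mm².
A_DE = 265.9 mm².
δ_AB = -75300·313/(598.9·45400) = -0.8669 mm
δ_BC = -30900·612/(1689·45400) = -0.2466 mm
δ_CD = 8800·366/(749.8·45400) = 0.09461 mm
δ_DE = -17500·774/(265.9·45400) = -1.122 mm
δ = Σδ_i = -2.141 mm.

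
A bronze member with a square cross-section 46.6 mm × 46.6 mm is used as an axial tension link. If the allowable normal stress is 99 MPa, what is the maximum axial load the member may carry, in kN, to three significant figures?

215 kN

A = 2172 mm².
P_max = σ_allow · A = 99 · 2172 = 215000 N = 215 kN.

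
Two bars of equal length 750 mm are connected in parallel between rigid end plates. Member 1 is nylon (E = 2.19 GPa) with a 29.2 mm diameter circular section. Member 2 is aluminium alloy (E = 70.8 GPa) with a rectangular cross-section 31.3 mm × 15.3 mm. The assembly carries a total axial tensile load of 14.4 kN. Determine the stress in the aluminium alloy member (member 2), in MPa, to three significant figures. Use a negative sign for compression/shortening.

28.8 MPa

A_1 = 669.7 mm².
A_2 = 478.9 mm².
Equal strain + equilibrium ⇒ each member carries load in proportion to AE: A₁E₁ = 1467000 N, A₂E₂ = 33910000 N, ΣAE = 35370000 N.
σ₂ = P·E₂/ΣAE = 14400·70800/35370000 = 28.82 MPa.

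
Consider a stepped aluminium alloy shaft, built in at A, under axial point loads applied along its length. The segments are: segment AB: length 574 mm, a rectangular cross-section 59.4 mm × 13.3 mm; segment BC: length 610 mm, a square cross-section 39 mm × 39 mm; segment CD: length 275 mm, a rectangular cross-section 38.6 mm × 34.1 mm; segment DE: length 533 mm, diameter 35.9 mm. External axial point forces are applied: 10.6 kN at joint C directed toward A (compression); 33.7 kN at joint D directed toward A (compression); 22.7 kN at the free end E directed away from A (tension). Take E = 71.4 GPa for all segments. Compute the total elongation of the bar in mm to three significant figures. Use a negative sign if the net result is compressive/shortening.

Internal axial forces (sectioning from the free end, tension +): N_DE = 22.7 kN, N_CD = -11 kN, N_BC = -21.6 kN, N_AB = -21.6 kN.
A_AB = 790 mm².
A_BC = 1521 mm².
A_CD = 1316 mm².
A_DE = 1012 mm².
δ_AB = -21600·574/(790·71400) = -0.2198 mm
δ_BC = -21600·610/(1521·71400) = -0.1213 mm
δ_CD = -11000·275/(1316·71400) = -0.03219 mm
δ_DE = 22700·533/(1012·71400) = 0.1674 mm
δ = Σδ_i = -0.2059 mm.

-0.206 mm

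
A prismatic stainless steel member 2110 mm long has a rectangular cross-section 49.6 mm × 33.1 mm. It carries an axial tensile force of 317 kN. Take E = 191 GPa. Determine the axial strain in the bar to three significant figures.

0.00101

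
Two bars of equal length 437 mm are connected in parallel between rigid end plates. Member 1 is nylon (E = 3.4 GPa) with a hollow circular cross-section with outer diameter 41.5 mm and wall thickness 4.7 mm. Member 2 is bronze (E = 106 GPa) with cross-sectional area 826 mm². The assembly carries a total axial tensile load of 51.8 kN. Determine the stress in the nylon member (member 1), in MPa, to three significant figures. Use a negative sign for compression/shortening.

A_1 = 543.4 mm².
Equal strain + equilibrium ⇒ each member carries load in proportion to AE: A₁E₁ = 1847000 N, A₂E₂ = 87560000 N, ΣAE = 89400000 N.
σ₁ = P·E₁/ΣAE = 51800·3400/89400000 = 1.97 MPa.

1.97 MPa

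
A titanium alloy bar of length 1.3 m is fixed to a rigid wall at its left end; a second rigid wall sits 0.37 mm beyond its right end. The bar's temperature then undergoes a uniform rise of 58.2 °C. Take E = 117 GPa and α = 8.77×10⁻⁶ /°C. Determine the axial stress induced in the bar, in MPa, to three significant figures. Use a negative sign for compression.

Free thermal expansion αLΔT = 8.77e-6 · 1300 · 58.2 = 0.6635 mm.
The walls engage after the gap closes; constrained expansion = 0.6635 − 0.37 = 0.2935 mm.
The walls impose strain ε = −(0.2935)/1300 = -2.2580e-04; σ = Eε = 117000 · -2.2580e-04 = -26.42 MPa.

-26.4 MPa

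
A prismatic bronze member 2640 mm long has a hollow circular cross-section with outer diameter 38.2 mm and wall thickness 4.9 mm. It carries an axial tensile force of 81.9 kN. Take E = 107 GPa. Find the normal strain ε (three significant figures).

0.00149

A = 512.6 mm².
σ = N/A = 159.8 MPa; ε = σ/E = 159.8/107000 = 1.493e-03.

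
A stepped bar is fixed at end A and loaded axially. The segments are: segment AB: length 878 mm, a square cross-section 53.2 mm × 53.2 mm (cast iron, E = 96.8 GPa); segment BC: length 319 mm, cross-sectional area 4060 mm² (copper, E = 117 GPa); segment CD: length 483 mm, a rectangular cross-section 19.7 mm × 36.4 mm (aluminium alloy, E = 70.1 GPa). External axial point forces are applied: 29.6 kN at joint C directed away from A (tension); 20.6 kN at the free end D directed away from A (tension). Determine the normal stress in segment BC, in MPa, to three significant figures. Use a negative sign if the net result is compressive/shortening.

12.4 MPa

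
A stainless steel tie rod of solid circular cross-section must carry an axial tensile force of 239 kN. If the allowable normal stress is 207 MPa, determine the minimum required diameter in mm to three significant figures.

Required area A ≥ P/σ_allow = 239000/207 = 1155 mm².
For a solid circular section, d ≥ √(4A/π) = 38.34 mm.

38.3 mm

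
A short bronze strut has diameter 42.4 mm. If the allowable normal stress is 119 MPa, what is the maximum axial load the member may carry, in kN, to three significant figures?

A = 1412 mm².
P_max = σ_allow · A = 119 · 1412 = 168000 N = 168 kN.

168 kN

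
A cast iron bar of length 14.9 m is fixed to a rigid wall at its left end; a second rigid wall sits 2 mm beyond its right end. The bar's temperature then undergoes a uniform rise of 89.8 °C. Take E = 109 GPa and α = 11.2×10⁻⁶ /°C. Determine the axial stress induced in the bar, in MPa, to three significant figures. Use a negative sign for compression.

-95.0 MPa

Free thermal expansion αLΔT = 11.2e-6 · 14900 · 89.8 = 14.99 mm.
The walls engage after the gap closes; constrained expansion = 14.99 − 2 = 12.99 mm.
The walls impose strain ε = −(12.99)/14900 = -8.7153e-04; σ = Eε = 109000 · -8.7153e-04 = -95 MPa.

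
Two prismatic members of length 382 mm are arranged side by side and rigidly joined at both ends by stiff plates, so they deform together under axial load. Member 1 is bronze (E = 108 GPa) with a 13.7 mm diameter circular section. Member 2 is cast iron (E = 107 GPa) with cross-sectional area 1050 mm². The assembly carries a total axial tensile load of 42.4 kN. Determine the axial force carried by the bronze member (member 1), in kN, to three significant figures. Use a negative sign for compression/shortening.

5.26 kN

A_1 = 147.4 mm².
Equal strain + equilibrium ⇒ each member carries load in proportion to AE: A₁E₁ = 15920000 N, A₂E₂ = 112400000 N, ΣAE = 128300000 N.
F₁ = P·A₁E₁/ΣAE = 42400·15920000/128300000 = 5263 N.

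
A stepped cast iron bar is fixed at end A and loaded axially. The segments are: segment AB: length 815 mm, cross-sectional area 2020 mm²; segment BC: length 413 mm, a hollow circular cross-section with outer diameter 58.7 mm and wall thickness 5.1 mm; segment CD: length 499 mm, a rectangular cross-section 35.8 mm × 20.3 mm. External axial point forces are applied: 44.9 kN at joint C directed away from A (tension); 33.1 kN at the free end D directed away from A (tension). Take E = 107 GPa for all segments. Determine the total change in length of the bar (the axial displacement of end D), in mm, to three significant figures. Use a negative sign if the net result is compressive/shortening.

0.857 mm

Internal axial forces (sectioning from the free end, tension +): N_CD = 33.1 kN, N_BC = 78 kN, N_AB = 78 kN.
A_BC = 858.8 mm².
A_CD = 726.7 mm².
δ_AB = 78000·815/(2020·107000) = 0.2941 mm
δ_BC = 78000·413/(858.8·107000) = 0.3506 mm
δ_CD = 33100·499/(726.7·107000) = 0.2124 mm
δ = Σδ_i = 0.8571 mm.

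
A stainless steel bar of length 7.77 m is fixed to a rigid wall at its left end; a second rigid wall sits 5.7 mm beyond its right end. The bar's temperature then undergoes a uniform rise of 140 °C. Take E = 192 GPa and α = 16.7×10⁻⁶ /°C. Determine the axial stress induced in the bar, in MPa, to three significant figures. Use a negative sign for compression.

Free thermal expansion αLΔT = 16.7e-6 · 7770 · 140 = 18.17 mm.
The walls engage after the gap closes; constrained expansion = 18.17 − 5.7 = 12.47 mm.
The walls impose strain ε = −(12.47)/7770 = -1.6044e-03; σ = Eε = 192000 · -1.6044e-03 = -308 MPa.

-308 MPa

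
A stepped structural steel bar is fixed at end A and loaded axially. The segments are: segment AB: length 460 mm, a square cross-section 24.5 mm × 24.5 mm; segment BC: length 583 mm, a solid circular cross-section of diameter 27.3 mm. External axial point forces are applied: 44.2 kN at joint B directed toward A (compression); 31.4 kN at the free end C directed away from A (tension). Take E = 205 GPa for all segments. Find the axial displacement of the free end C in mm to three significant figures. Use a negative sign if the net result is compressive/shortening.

0.105 mm

Internal axial forces (sectioning from the free end, tension +): N_BC = 31.4 kN, N_AB = -12.8 kN.
A_AB = 600.2 mm².
A_BC = 585.3 mm².
δ_AB = -12800·460/(600.2·205000) = -0.04785 mm
δ_BC = 31400·583/(585.3·205000) = 0.1526 mm
δ = Σδ_i = 0.1047 mm.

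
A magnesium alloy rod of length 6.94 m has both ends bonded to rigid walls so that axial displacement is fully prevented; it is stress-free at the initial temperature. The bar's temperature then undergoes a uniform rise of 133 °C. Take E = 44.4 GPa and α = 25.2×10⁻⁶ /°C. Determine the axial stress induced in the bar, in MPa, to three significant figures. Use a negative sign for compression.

Free thermal expansion αLΔT = 25.2e-6 · 6940 · 133 = 23.26 mm.
The walls impose strain ε = −(23.26)/6940 = -3.3516e-03; σ = Eε = 44400 · -3.3516e-03 = -148.8 MPa.

-149 MPa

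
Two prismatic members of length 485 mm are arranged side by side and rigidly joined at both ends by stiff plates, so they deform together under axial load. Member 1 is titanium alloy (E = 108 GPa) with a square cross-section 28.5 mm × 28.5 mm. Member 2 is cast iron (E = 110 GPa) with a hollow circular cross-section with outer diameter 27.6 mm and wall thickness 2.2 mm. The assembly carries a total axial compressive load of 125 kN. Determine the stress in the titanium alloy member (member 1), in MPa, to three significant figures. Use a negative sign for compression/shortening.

-126 MPa

A_1 = 812.2 mm².
A_2 = 175.6 mm².
Equal strain + equilibrium ⇒ each member carries load in proportion to AE: A₁E₁ = 87720000 N, A₂E₂ = 19310000 N, ΣAE = 107000000 N.
σ₁ = P·E₁/ΣAE = -125000·108000/107000000 = -126.1 MPa.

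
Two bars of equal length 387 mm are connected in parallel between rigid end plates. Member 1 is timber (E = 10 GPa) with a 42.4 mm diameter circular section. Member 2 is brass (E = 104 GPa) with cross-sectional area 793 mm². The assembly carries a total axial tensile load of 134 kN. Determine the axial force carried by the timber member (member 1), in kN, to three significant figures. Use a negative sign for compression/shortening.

19.6 kN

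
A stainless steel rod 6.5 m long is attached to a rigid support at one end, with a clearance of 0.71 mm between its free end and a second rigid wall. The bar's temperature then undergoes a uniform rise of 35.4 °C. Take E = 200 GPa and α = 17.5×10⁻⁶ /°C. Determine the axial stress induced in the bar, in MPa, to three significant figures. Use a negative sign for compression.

-102 MPa

Free thermal expansion αLΔT = 17.5e-6 · 6500 · 35.4 = 4.027 mm.
The walls engage after the gap closes; constrained expansion = 4.027 − 0.71 = 3.317 mm.
The walls impose strain ε = −(3.317)/6500 = -5.1027e-04; σ = Eε = 200000 · -5.1027e-04 = -102.1 MPa.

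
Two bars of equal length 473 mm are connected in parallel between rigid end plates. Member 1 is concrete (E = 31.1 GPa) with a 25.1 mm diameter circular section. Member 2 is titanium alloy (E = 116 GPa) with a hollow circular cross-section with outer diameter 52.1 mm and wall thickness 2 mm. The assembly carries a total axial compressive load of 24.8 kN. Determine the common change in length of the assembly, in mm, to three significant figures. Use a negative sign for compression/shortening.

-0.226 mm

A_1 = 494.8 mm².
A_2 = 314.8 mm².
Equal strain + equilibrium ⇒ each member carries load in proportion to AE: A₁E₁ = 15390000 N, A₂E₂ = 36520000 N, ΣAE = 51900000 N.
δ = PL/ΣAE = -24800·473/51900000 = -0.226 mm.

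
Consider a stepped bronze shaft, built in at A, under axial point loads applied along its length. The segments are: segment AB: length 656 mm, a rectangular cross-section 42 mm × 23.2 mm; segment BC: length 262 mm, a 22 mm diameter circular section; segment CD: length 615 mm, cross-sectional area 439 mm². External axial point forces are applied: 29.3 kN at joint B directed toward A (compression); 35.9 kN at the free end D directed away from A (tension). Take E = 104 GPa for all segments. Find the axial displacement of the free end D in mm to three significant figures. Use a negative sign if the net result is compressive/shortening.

0.764 mm

Internal axial forces (sectioning from the free end, tension +): N_CD = 35.9 kN, N_BC = 35.9 kN, N_AB = 6.6 kN.
A_AB = 974.4 mm².
A_BC = 380.1 mm².
δ_AB = 6600·656/(974.4·104000) = 0.04272 mm
δ_BC = 35900·262/(380.1·104000) = 0.2379 mm
δ_CD = 35900·615/(439·104000) = 0.4836 mm
δ = Σδ_i = 0.7642 mm.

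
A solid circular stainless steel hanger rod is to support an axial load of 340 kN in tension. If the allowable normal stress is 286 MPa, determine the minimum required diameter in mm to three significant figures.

Required area A ≥ P/σ_allow = 340000/286 = 1189 mm².
For a solid circular section, d ≥ √(4A/π) = 38.91 mm.

38.9 mm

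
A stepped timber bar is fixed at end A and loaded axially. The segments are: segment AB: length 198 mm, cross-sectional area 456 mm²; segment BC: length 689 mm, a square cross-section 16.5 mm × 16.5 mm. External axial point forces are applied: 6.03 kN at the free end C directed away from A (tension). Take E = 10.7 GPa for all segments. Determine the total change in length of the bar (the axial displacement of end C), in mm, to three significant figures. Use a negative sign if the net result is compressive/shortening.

Internal axial forces (sectioning from the free end, tension +): N_BC = 6.03 kN, N_AB = 6.03 kN.
A_BC = 272.2 mm².
δ_AB = 6030·198/(456·10700) = 0.2447 mm
δ_BC = 6030·689/(272.2·10700) = 1.426 mm
δ = Σδ_i = 1.671 mm.

1.67 mm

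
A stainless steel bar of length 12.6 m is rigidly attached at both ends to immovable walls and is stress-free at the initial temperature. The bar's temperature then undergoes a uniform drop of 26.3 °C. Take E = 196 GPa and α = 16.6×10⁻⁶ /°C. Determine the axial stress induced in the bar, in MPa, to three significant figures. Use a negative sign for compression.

85.6 MPa

Free thermal expansion αLΔT = 16.6e-6 · 12600 · -26.3 = -5.501 mm.
The walls impose strain ε = −(-5.501)/12600 = 4.3658e-04; σ = Eε = 196000 · 4.3658e-04 = 85.57 MPa.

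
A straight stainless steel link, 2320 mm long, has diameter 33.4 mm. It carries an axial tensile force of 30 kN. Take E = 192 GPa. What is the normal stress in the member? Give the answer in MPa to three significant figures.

A = 876.2 mm².
σ = N/A = 30000/876.2 = 34.24 MPa.

34.2 MPa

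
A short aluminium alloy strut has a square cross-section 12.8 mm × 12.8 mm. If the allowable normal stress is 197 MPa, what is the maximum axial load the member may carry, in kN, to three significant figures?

A = 163.8 mm².
P_max = σ_allow · A = 197 · 163.8 = 32280 N = 32.28 kN.

32.3 kN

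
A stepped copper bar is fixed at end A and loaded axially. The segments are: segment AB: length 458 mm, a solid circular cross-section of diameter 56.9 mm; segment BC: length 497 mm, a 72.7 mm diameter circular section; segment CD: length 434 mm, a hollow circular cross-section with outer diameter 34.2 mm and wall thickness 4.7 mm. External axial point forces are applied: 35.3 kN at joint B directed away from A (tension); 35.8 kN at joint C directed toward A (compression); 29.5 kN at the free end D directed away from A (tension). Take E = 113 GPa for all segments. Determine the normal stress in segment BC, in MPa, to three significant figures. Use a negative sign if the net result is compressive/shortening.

Internal axial forces (sectioning from the free end, tension +): N_CD = 29.5 kN, N_BC = -6.3 kN, N_AB = 29 kN.
A_BC = 4151 mm².
σ_BC = N_BC/A_BC = -6300/4151 = -1.518 MPa.

-1.52 MPa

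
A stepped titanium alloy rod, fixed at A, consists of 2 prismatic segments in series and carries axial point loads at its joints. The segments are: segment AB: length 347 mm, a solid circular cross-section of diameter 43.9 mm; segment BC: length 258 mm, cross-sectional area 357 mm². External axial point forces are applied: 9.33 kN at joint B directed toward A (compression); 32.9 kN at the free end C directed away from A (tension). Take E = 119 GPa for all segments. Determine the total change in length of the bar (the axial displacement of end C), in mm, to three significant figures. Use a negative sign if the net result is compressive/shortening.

0.245 mm

Internal axial forces (sectioning from the free end, tension +): N_BC = 32.9 kN, N_AB = 23.57 kN.
A_AB = 1514 mm².
δ_AB = 23570·347/(1514·119000) = 0.04541 mm
δ_BC = 32900·258/(357·119000) = 0.1998 mm
δ = Σδ_i = 0.2452 mm.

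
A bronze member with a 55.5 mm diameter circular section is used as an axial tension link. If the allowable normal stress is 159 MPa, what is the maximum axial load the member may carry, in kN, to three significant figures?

A = 2419 mm².
P_max = σ_allow · A = 159 · 2419 = 384700 N = 384.7 kN.

385 kN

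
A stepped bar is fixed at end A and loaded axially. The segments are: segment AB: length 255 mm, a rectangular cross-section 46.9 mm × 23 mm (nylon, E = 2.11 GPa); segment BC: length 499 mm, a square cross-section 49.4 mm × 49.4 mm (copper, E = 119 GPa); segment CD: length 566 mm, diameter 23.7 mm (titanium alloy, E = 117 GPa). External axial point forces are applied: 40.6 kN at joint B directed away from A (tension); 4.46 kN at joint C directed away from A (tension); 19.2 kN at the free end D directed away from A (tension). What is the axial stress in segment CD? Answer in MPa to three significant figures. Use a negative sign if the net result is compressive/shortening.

43.5 MPa

Internal axial forces (sectioning from the free end, tension +): N_CD = 19.2 kN, N_BC = 23.66 kN, N_AB = 64.26 kN.
A_CD = 441.2 mm².
σ_CD = N_CD/A_CD = 19200/441.2 = 43.52 MPa.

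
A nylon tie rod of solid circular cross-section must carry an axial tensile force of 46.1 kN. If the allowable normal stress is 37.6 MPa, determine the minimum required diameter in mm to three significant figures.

Required area A ≥ P/σ_allow = 46100/37.6 = 1226 mm².
For a solid circular section, d ≥ √(4A/π) = 39.51 mm.

39.5 mm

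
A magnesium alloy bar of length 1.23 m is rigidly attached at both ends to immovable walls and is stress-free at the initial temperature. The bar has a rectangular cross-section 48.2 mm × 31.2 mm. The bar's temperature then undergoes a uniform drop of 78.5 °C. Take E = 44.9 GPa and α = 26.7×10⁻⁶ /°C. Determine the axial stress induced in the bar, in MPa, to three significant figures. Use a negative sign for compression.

94.1 MPa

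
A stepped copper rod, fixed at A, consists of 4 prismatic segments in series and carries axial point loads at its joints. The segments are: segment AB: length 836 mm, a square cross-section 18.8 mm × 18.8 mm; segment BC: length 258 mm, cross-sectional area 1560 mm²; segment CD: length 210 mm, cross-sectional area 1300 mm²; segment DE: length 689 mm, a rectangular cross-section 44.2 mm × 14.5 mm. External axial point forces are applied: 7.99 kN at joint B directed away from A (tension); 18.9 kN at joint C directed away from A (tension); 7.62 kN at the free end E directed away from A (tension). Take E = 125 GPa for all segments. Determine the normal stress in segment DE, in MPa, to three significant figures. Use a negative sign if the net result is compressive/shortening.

11.9 MPa

Internal axial forces (sectioning from the free end, tension +): N_DE = 7.62 kN, N_CD = 7.62 kN, N_BC = 26.52 kN, N_AB = 34.51 kN.
A_DE = 640.9 mm².
σ_DE = N_DE/A_DE = 7620/640.9 = 11.89 MPa.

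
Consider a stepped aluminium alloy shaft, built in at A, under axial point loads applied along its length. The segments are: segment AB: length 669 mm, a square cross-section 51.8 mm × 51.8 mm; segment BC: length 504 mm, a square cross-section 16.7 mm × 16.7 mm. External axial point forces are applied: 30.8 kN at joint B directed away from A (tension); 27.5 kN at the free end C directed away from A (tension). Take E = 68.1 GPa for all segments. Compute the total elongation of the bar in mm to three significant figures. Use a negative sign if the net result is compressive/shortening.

Internal axial forces (sectioning from the free end, tension +): N_BC = 27.5 kN, N_AB = 58.3 kN.
A_AB = 2683 mm².
A_BC = 278.9 mm².
δ_AB = 58300·669/(2683·68100) = 0.2134 mm
δ_BC = 27500·504/(278.9·68100) = 0.7298 mm
δ = Σδ_i = 0.9432 mm.

0.943 mm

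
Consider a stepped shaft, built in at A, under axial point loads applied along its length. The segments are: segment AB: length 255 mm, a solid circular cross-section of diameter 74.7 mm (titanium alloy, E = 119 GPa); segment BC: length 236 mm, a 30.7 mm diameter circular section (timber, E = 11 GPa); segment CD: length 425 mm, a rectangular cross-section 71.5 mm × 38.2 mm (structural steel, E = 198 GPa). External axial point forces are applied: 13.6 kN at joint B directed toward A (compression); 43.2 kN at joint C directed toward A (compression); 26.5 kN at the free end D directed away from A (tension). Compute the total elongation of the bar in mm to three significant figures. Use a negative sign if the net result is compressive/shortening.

-0.478 mm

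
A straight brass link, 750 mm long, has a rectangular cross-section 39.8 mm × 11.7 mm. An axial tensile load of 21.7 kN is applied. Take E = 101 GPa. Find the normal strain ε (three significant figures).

4.61e-04

A = 465.7 mm².
σ = N/A = 46.6 MPa; ε = σ/E = 46.6/101000 = 4.614e-04.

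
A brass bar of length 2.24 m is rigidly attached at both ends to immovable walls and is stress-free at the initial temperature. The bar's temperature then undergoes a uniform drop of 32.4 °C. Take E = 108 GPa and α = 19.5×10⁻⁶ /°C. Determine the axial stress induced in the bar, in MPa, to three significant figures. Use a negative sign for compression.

68.2 MPa

Free thermal expansion αLΔT = 19.5e-6 · 2240 · -32.4 = -1.415 mm.
The walls impose strain ε = −(-1.415)/2240 = 6.3180e-04; σ = Eε = 108000 · 6.3180e-04 = 68.23 MPa.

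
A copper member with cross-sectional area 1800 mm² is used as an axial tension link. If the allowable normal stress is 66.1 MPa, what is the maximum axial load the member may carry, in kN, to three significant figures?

P_max = σ_allow · A = 66.1 · 1800 = 119000 N = 119 kN.

119 kN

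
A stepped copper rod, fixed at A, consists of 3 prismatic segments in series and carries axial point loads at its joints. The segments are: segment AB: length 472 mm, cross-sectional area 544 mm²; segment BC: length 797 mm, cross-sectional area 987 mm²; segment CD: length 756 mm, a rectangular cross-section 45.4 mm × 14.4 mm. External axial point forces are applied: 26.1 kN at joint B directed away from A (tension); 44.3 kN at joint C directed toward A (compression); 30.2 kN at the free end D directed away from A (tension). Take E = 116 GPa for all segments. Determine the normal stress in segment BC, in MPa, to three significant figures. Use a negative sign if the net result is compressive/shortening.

Internal axial forces (sectioning from the free end, tension +): N_CD = 30.2 kN, N_BC = -14.1 kN, N_AB = 12 kN.
σ_BC = N_BC/A_BC = -14100/987 = -14.29 MPa.

-14.3 MPa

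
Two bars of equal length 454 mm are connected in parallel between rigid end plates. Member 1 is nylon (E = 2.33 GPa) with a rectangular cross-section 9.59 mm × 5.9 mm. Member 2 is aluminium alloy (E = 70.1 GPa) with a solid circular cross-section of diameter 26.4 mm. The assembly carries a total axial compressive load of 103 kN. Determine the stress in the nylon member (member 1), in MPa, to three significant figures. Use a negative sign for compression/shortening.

A_1 = 56.58 mm².
A_2 = 547.4 mm².
Equal strain + equilibrium ⇒ each member carries load in proportion to AE: A₁E₁ = 131800 N, A₂E₂ = 38370000 N, ΣAE = 38500000 N.
σ₁ = P·E₁/ΣAE = -103000·2330/38500000 = -6.233 MPa.

-6.23 MPa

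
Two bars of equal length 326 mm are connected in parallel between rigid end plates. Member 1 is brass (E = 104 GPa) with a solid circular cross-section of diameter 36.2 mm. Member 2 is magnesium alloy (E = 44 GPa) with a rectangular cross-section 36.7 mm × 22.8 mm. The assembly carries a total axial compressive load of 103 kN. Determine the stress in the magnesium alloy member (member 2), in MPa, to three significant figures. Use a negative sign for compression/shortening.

A_1 = 1029 mm².
A_2 = 836.8 mm².
Equal strain + equilibrium ⇒ each member carries load in proportion to AE: A₁E₁ = 107000000 N, A₂E₂ = 36820000 N, ΣAE = 143900000 N.
σ₂ = P·E₂/ΣAE = -103000·44000/143900000 = -31.5 MPa.

-31.5 MPa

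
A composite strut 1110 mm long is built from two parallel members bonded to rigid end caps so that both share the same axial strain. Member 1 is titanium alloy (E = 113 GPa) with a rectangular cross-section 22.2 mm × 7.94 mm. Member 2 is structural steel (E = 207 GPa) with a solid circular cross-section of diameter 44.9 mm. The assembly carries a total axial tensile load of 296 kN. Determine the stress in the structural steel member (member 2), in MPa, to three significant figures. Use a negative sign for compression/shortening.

176 MPa

A_1 = 176.3 mm².
A_2 = 1583 mm².
Equal strain + equilibrium ⇒ each member carries load in proportion to AE: A₁E₁ = 19920000 N, A₂E₂ = 327800000 N, ΣAE = 347700000 N.
σ₂ = P·E₂/ΣAE = 296000·207000/347700000 = 176.2 MPa.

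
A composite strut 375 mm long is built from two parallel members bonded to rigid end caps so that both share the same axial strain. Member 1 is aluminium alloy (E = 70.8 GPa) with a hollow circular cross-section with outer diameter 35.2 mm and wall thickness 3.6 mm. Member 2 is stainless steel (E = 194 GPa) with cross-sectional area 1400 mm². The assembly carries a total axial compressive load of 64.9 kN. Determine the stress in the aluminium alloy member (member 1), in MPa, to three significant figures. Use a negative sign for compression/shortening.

-15.5 MPa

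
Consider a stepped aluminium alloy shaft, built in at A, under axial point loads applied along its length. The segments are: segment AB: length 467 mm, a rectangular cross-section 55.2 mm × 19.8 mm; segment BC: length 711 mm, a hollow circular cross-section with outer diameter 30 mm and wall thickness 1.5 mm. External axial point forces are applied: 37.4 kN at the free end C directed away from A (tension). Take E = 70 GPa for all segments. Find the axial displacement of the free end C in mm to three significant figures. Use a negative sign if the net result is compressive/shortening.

3.06 mm

Internal axial forces (sectioning from the free end, tension +): N_BC = 37.4 kN, N_AB = 37.4 kN.
A_AB = 1093 mm².
A_BC = 134.3 mm².
δ_AB = 37400·467/(1093·70000) = 0.2283 mm
δ_BC = 37400·711/(134.3·70000) = 2.829 mm
δ = Σδ_i = 3.057 mm.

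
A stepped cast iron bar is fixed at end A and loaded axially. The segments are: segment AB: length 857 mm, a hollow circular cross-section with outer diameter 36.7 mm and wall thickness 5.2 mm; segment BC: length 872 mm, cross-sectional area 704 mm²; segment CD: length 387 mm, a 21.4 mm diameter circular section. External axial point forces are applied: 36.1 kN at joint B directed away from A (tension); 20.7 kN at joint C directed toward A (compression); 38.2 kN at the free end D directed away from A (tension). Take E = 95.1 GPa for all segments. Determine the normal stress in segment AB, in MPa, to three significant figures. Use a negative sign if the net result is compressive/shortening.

104 MPa

Internal axial forces (sectioning from the free end, tension +): N_CD = 38.2 kN, N_BC = 17.5 kN, N_AB = 53.6 kN.
A_AB = 514.6 mm².
σ_AB = N_AB/A_AB = 53600/514.6 = 104.2 MPa.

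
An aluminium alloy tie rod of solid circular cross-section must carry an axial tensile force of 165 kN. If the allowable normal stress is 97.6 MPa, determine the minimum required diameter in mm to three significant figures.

46.4 mm

Required area A ≥ P/σ_allow = 165000/97.6 = 1691 mm².
For a solid circular section, d ≥ √(4A/π) = 46.4 mm.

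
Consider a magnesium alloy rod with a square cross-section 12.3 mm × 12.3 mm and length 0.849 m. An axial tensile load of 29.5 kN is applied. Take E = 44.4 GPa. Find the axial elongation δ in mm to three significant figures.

3.73 mm

A = 151.3 mm².
δ_mech = NL/(AE) = 29500·849/(151.3·44400) = 3.729 mm.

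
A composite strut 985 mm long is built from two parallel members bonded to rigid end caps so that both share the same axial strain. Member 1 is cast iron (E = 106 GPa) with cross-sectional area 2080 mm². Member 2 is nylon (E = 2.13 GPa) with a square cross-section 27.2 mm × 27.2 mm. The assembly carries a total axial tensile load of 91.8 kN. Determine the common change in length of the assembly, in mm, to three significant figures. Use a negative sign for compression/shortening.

0.407 mm

A_2 = 739.8 mm².
Equal strain + equilibrium ⇒ each member carries load in proportion to AE: A₁E₁ = 220500000 N, A₂E₂ = 1576000 N, ΣAE = 222100000 N.
δ = PL/ΣAE = 91800·985/222100000 = 0.4072 mm.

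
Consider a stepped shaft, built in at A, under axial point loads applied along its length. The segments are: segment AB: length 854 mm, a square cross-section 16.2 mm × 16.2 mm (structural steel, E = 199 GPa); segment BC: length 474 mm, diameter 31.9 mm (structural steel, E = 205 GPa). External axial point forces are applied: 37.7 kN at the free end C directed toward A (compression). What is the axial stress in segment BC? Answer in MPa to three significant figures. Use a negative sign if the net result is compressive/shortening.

-47.2 MPa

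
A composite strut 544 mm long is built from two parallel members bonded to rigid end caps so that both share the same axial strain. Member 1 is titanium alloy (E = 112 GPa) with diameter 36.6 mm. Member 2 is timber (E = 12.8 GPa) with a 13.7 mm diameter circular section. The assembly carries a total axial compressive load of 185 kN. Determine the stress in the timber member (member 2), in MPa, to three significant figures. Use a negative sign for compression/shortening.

-19.8 MPa

A_1 = 1052 mm².
A_2 = 147.4 mm².
Equal strain + equilibrium ⇒ each member carries load in proportion to AE: A₁E₁ = 117800000 N, A₂E₂ = 1887000 N, ΣAE = 119700000 N.
σ₂ = P·E₂/ΣAE = -185000·12800/119700000 = -19.78 MPa.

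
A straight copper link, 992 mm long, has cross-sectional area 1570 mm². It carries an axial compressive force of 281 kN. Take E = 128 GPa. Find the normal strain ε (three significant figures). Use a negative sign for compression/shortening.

σ = N/A = -179 MPa; ε = σ/E = -179/128000 = -1.398e-03.

-0.00140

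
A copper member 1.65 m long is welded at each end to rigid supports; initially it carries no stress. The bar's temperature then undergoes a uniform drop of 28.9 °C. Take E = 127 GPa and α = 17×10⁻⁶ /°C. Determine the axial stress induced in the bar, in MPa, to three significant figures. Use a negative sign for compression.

Free thermal expansion αLΔT = 17e-6 · 1650 · -28.9 = -0.8106 mm.
The walls impose strain ε = −(-0.8106)/1650 = 4.9130e-04; σ = Eε = 127000 · 4.9130e-04 = 62.4 MPa.

62.4 MPa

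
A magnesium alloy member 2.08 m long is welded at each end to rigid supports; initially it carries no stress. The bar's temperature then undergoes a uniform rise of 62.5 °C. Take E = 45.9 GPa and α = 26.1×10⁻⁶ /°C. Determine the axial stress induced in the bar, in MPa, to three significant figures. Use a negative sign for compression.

Free thermal expansion αLΔT = 26.1e-6 · 2080 · 62.5 = 3.393 mm.
The walls impose strain ε = −(3.393)/2080 = -1.6313e-03; σ = Eε = 45900 · -1.6313e-03 = -74.87 MPa.

-74.9 MPa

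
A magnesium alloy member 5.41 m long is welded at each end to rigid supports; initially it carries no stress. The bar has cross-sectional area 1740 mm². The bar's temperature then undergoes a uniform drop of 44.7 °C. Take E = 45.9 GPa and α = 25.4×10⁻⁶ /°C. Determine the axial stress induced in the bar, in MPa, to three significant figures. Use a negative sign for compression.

52.1 MPa

Free thermal expansion αLΔT = 25.4e-6 · 5410 · -44.7 = -6.142 mm.
The walls impose strain ε = −(-6.142)/5410 = 1.1354e-03; σ = Eε = 45900 · 1.1354e-03 = 52.11 MPa.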